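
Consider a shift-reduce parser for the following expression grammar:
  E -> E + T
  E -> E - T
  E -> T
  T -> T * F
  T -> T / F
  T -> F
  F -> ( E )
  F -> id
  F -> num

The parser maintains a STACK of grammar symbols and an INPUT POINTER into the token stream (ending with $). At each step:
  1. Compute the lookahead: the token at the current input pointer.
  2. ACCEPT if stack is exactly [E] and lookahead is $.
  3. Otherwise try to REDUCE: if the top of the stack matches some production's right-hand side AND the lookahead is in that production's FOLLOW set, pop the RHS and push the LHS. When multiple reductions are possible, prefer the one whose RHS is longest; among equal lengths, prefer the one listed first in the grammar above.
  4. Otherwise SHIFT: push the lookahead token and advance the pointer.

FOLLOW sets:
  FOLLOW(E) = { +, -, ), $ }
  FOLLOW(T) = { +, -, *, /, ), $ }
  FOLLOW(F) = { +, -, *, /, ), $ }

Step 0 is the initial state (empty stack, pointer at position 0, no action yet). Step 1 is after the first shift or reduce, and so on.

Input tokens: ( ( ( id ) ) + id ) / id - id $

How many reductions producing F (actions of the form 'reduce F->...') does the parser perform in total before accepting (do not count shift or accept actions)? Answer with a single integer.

Step 1: shift (. Stack=[(] ptr=1 lookahead=( remaining=[( ( id ) ) + id ) / id - id $]
Step 2: shift (. Stack=[( (] ptr=2 lookahead=( remaining=[( id ) ) + id ) / id - id $]
Step 3: shift (. Stack=[( ( (] ptr=3 lookahead=id remaining=[id ) ) + id ) / id - id $]
Step 4: shift id. Stack=[( ( ( id] ptr=4 lookahead=) remaining=[) ) + id ) / id - id $]
Step 5: reduce F->id. Stack=[( ( ( F] ptr=4 lookahead=) remaining=[) ) + id ) / id - id $]
Step 6: reduce T->F. Stack=[( ( ( T] ptr=4 lookahead=) remaining=[) ) + id ) / id - id $]
Step 7: reduce E->T. Stack=[( ( ( E] ptr=4 lookahead=) remaining=[) ) + id ) / id - id $]
Step 8: shift ). Stack=[( ( ( E )] ptr=5 lookahead=) remaining=[) + id ) / id - id $]
Step 9: reduce F->( E ). Stack=[( ( F] ptr=5 lookahead=) remaining=[) + id ) / id - id $]
Step 10: reduce T->F. Stack=[( ( T] ptr=5 lookahead=) remaining=[) + id ) / id - id $]
Step 11: reduce E->T. Stack=[( ( E] ptr=5 lookahead=) remaining=[) + id ) / id - id $]
Step 12: shift ). Stack=[( ( E )] ptr=6 lookahead=+ remaining=[+ id ) / id - id $]
Step 13: reduce F->( E ). Stack=[( F] ptr=6 lookahead=+ remaining=[+ id ) / id - id $]
Step 14: reduce T->F. Stack=[( T] ptr=6 lookahead=+ remaining=[+ id ) / id - id $]
Step 15: reduce E->T. Stack=[( E] ptr=6 lookahead=+ remaining=[+ id ) / id - id $]
Step 16: shift +. Stack=[( E +] ptr=7 lookahead=id remaining=[id ) / id - id $]
Step 17: shift id. Stack=[( E + id] ptr=8 lookahead=) remaining=[) / id - id $]
Step 18: reduce F->id. Stack=[( E + F] ptr=8 lookahead=) remaining=[) / id - id $]
Step 19: reduce T->F. Stack=[( E + T] ptr=8 lookahead=) remaining=[) / id - id $]
Step 20: reduce E->E + T. Stack=[( E] ptr=8 lookahead=) remaining=[) / id - id $]
Step 21: shift ). Stack=[( E )] ptr=9 lookahead=/ remaining=[/ id - id $]
Step 22: reduce F->( E ). Stack=[F] ptr=9 lookahead=/ remaining=[/ id - id $]
Step 23: reduce T->F. Stack=[T] ptr=9 lookahead=/ remaining=[/ id - id $]
Step 24: shift /. Stack=[T /] ptr=10 lookahead=id remaining=[id - id $]
Step 25: shift id. Stack=[T / id] ptr=11 lookahead=- remaining=[- id $]
Step 26: reduce F->id. Stack=[T / F] ptr=11 lookahead=- remaining=[- id $]
Step 27: reduce T->T / F. Stack=[T] ptr=11 lookahead=- remaining=[- id $]
Step 28: reduce E->T. Stack=[E] ptr=11 lookahead=- remaining=[- id $]
Step 29: shift -. Stack=[E -] ptr=12 lookahead=id remaining=[id $]
Step 30: shift id. Stack=[E - id] ptr=13 lookahead=$ remaining=[$]
Step 31: reduce F->id. Stack=[E - F] ptr=13 lookahead=$ remaining=[$]
Step 32: reduce T->F. Stack=[E - T] ptr=13 lookahead=$ remaining=[$]
Step 33: reduce E->E - T. Stack=[E] ptr=13 lookahead=$ remaining=[$]
Step 34: accept. Stack=[E] ptr=13 lookahead=$ remaining=[$]

Answer: 7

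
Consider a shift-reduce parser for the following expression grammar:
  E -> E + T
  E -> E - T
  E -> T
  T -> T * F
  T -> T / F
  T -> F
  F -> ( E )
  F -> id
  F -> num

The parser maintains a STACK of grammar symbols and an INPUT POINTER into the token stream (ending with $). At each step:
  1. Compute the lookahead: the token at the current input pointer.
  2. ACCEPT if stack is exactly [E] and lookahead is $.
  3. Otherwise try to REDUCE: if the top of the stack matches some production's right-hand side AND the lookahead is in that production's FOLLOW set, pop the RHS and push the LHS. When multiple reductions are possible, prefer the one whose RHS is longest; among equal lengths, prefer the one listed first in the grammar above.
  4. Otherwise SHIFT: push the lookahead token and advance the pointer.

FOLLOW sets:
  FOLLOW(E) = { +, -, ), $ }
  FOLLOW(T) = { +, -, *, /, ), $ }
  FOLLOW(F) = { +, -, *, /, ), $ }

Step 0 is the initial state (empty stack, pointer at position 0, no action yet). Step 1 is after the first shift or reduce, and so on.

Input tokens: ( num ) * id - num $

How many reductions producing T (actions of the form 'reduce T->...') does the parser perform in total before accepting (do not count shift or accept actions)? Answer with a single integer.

Step 1: shift (. Stack=[(] ptr=1 lookahead=num remaining=[num ) * id - num $]
Step 2: shift num. Stack=[( num] ptr=2 lookahead=) remaining=[) * id - num $]
Step 3: reduce F->num. Stack=[( F] ptr=2 lookahead=) remaining=[) * id - num $]
Step 4: reduce T->F. Stack=[( T] ptr=2 lookahead=) remaining=[) * id - num $]
Step 5: reduce E->T. Stack=[( E] ptr=2 lookahead=) remaining=[) * id - num $]
Step 6: shift ). Stack=[( E )] ptr=3 lookahead=* remaining=[* id - num $]
Step 7: reduce F->( E ). Stack=[F] ptr=3 lookahead=* remaining=[* id - num $]
Step 8: reduce T->F. Stack=[T] ptr=3 lookahead=* remaining=[* id - num $]
Step 9: shift *. Stack=[T *] ptr=4 lookahead=id remaining=[id - num $]
Step 10: shift id. Stack=[T * id] ptr=5 lookahead=- remaining=[- num $]
Step 11: reduce F->id. Stack=[T * F] ptr=5 lookahead=- remaining=[- num $]
Step 12: reduce T->T * F. Stack=[T] ptr=5 lookahead=- remaining=[- num $]
Step 13: reduce E->T. Stack=[E] ptr=5 lookahead=- remaining=[- num $]
Step 14: shift -. Stack=[E -] ptr=6 lookahead=num remaining=[num $]
Step 15: shift num. Stack=[E - num] ptr=7 lookahead=$ remaining=[$]
Step 16: reduce F->num. Stack=[E - F] ptr=7 lookahead=$ remaining=[$]
Step 17: reduce T->F. Stack=[E - T] ptr=7 lookahead=$ remaining=[$]
Step 18: reduce E->E - T. Stack=[E] ptr=7 lookahead=$ remaining=[$]
Step 19: accept. Stack=[E] ptr=7 lookahead=$ remaining=[$]

Answer: 4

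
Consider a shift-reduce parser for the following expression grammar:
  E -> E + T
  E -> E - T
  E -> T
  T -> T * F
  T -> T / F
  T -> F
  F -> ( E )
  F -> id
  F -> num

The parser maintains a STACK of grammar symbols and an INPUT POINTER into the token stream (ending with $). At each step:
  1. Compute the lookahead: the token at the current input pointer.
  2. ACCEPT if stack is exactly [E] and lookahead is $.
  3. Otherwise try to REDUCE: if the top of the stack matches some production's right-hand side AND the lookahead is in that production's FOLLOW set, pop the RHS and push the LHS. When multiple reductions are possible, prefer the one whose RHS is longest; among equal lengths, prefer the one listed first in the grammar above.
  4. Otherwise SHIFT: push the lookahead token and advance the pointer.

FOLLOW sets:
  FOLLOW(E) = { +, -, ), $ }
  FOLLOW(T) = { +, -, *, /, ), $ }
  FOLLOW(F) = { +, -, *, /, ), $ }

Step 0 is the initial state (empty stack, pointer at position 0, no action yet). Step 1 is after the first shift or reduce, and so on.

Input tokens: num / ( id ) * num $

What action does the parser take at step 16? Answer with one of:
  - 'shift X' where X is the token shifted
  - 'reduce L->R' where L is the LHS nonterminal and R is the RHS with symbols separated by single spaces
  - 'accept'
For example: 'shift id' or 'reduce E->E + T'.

Step 1: shift num. Stack=[num] ptr=1 lookahead=/ remaining=[/ ( id ) * num $]
Step 2: reduce F->num. Stack=[F] ptr=1 lookahead=/ remaining=[/ ( id ) * num $]
Step 3: reduce T->F. Stack=[T] ptr=1 lookahead=/ remaining=[/ ( id ) * num $]
Step 4: shift /. Stack=[T /] ptr=2 lookahead=( remaining=[( id ) * num $]
Step 5: shift (. Stack=[T / (] ptr=3 lookahead=id remaining=[id ) * num $]
Step 6: shift id. Stack=[T / ( id] ptr=4 lookahead=) remaining=[) * num $]
Step 7: reduce F->id. Stack=[T / ( F] ptr=4 lookahead=) remaining=[) * num $]
Step 8: reduce T->F. Stack=[T / ( T] ptr=4 lookahead=) remaining=[) * num $]
Step 9: reduce E->T. Stack=[T / ( E] ptr=4 lookahead=) remaining=[) * num $]
Step 10: shift ). Stack=[T / ( E )] ptr=5 lookahead=* remaining=[* num $]
Step 11: reduce F->( E ). Stack=[T / F] ptr=5 lookahead=* remaining=[* num $]
Step 12: reduce T->T / F. Stack=[T] ptr=5 lookahead=* remaining=[* num $]
Step 13: shift *. Stack=[T *] ptr=6 lookahead=num remaining=[num $]
Step 14: shift num. Stack=[T * num] ptr=7 lookahead=$ remaining=[$]
Step 15: reduce F->num. Stack=[T * F] ptr=7 lookahead=$ remaining=[$]
Step 16: reduce T->T * F. Stack=[T] ptr=7 lookahead=$ remaining=[$]

Answer: reduce T->T * F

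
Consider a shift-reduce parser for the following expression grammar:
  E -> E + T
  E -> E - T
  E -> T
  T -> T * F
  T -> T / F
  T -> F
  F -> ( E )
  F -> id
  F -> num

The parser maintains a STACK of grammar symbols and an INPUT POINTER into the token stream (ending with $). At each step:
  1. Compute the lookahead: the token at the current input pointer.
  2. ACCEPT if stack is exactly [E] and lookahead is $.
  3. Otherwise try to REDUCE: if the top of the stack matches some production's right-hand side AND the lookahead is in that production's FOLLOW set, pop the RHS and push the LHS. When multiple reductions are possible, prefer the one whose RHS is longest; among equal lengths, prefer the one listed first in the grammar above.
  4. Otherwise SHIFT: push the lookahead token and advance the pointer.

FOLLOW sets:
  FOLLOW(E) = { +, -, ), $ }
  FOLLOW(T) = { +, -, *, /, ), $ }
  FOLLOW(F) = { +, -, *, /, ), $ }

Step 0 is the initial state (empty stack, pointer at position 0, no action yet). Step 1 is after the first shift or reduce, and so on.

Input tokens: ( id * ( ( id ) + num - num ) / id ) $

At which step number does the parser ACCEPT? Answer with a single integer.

Step 1: shift (. Stack=[(] ptr=1 lookahead=id remaining=[id * ( ( id ) + num - num ) / id ) $]
Step 2: shift id. Stack=[( id] ptr=2 lookahead=* remaining=[* ( ( id ) + num - num ) / id ) $]
Step 3: reduce F->id. Stack=[( F] ptr=2 lookahead=* remaining=[* ( ( id ) + num - num ) / id ) $]
Step 4: reduce T->F. Stack=[( T] ptr=2 lookahead=* remaining=[* ( ( id ) + num - num ) / id ) $]
Step 5: shift *. Stack=[( T *] ptr=3 lookahead=( remaining=[( ( id ) + num - num ) / id ) $]
Step 6: shift (. Stack=[( T * (] ptr=4 lookahead=( remaining=[( id ) + num - num ) / id ) $]
Step 7: shift (. Stack=[( T * ( (] ptr=5 lookahead=id remaining=[id ) + num - num ) / id ) $]
Step 8: shift id. Stack=[( T * ( ( id] ptr=6 lookahead=) remaining=[) + num - num ) / id ) $]
Step 9: reduce F->id. Stack=[( T * ( ( F] ptr=6 lookahead=) remaining=[) + num - num ) / id ) $]
Step 10: reduce T->F. Stack=[( T * ( ( T] ptr=6 lookahead=) remaining=[) + num - num ) / id ) $]
Step 11: reduce E->T. Stack=[( T * ( ( E] ptr=6 lookahead=) remaining=[) + num - num ) / id ) $]
Step 12: shift ). Stack=[( T * ( ( E )] ptr=7 lookahead=+ remaining=[+ num - num ) / id ) $]
Step 13: reduce F->( E ). Stack=[( T * ( F] ptr=7 lookahead=+ remaining=[+ num - num ) / id ) $]
Step 14: reduce T->F. Stack=[( T * ( T] ptr=7 lookahead=+ remaining=[+ num - num ) / id ) $]
Step 15: reduce E->T. Stack=[( T * ( E] ptr=7 lookahead=+ remaining=[+ num - num ) / id ) $]
Step 16: shift +. Stack=[( T * ( E +] ptr=8 lookahead=num remaining=[num - num ) / id ) $]
Step 17: shift num. Stack=[( T * ( E + num] ptr=9 lookahead=- remaining=[- num ) / id ) $]
Step 18: reduce F->num. Stack=[( T * ( E + F] ptr=9 lookahead=- remaining=[- num ) / id ) $]
Step 19: reduce T->F. Stack=[( T * ( E + T] ptr=9 lookahead=- remaining=[- num ) / id ) $]
Step 20: reduce E->E + T. Stack=[( T * ( E] ptr=9 lookahead=- remaining=[- num ) / id ) $]
Step 21: shift -. Stack=[( T * ( E -] ptr=10 lookahead=num remaining=[num ) / id ) $]
Step 22: shift num. Stack=[( T * ( E - num] ptr=11 lookahead=) remaining=[) / id ) $]
Step 23: reduce F->num. Stack=[( T * ( E - F] ptr=11 lookahead=) remaining=[) / id ) $]
Step 24: reduce T->F. Stack=[( T * ( E - T] ptr=11 lookahead=) remaining=[) / id ) $]
Step 25: reduce E->E - T. Stack=[( T * ( E] ptr=11 lookahead=) remaining=[) / id ) $]
Step 26: shift ). Stack=[( T * ( E )] ptr=12 lookahead=/ remaining=[/ id ) $]
Step 27: reduce F->( E ). Stack=[( T * F] ptr=12 lookahead=/ remaining=[/ id ) $]
Step 28: reduce T->T * F. Stack=[( T] ptr=12 lookahead=/ remaining=[/ id ) $]
Step 29: shift /. Stack=[( T /] ptr=13 lookahead=id remaining=[id ) $]
Step 30: shift id. Stack=[( T / id] ptr=14 lookahead=) remaining=[) $]
Step 31: reduce F->id. Stack=[( T / F] ptr=14 lookahead=) remaining=[) $]
Step 32: reduce T->T / F. Stack=[( T] ptr=14 lookahead=) remaining=[) $]
Step 33: reduce E->T. Stack=[( E] ptr=14 lookahead=) remaining=[) $]
Step 34: shift ). Stack=[( E )] ptr=15 lookahead=$ remaining=[$]
Step 35: reduce F->( E ). Stack=[F] ptr=15 lookahead=$ remaining=[$]
Step 36: reduce T->F. Stack=[T] ptr=15 lookahead=$ remaining=[$]
Step 37: reduce E->T. Stack=[E] ptr=15 lookahead=$ remaining=[$]
Step 38: accept. Stack=[E] ptr=15 lookahead=$ remaining=[$]

Answer: 38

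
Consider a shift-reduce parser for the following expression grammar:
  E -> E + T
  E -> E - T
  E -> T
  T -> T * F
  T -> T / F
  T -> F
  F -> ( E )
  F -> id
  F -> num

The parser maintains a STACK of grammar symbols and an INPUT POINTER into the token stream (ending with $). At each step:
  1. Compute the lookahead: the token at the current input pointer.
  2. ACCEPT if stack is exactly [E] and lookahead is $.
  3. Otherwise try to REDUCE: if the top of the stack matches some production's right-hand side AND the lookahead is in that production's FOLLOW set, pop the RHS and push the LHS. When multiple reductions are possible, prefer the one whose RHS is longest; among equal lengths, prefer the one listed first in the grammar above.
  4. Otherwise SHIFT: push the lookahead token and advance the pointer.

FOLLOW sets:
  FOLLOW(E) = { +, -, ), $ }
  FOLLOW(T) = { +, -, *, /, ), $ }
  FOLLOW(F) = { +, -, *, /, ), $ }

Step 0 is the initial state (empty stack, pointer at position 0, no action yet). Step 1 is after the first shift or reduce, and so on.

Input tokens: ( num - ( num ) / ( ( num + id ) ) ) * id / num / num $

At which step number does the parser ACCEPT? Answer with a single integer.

Step 1: shift (. Stack=[(] ptr=1 lookahead=num remaining=[num - ( num ) / ( ( num + id ) ) ) * id / num / num $]
Step 2: shift num. Stack=[( num] ptr=2 lookahead=- remaining=[- ( num ) / ( ( num + id ) ) ) * id / num / num $]
Step 3: reduce F->num. Stack=[( F] ptr=2 lookahead=- remaining=[- ( num ) / ( ( num + id ) ) ) * id / num / num $]
Step 4: reduce T->F. Stack=[( T] ptr=2 lookahead=- remaining=[- ( num ) / ( ( num + id ) ) ) * id / num / num $]
Step 5: reduce E->T. Stack=[( E] ptr=2 lookahead=- remaining=[- ( num ) / ( ( num + id ) ) ) * id / num / num $]
Step 6: shift -. Stack=[( E -] ptr=3 lookahead=( remaining=[( num ) / ( ( num + id ) ) ) * id / num / num $]
Step 7: shift (. Stack=[( E - (] ptr=4 lookahead=num remaining=[num ) / ( ( num + id ) ) ) * id / num / num $]
Step 8: shift num. Stack=[( E - ( num] ptr=5 lookahead=) remaining=[) / ( ( num + id ) ) ) * id / num / num $]
Step 9: reduce F->num. Stack=[( E - ( F] ptr=5 lookahead=) remaining=[) / ( ( num + id ) ) ) * id / num / num $]
Step 10: reduce T->F. Stack=[( E - ( T] ptr=5 lookahead=) remaining=[) / ( ( num + id ) ) ) * id / num / num $]
Step 11: reduce E->T. Stack=[( E - ( E] ptr=5 lookahead=) remaining=[) / ( ( num + id ) ) ) * id / num / num $]
Step 12: shift ). Stack=[( E - ( E )] ptr=6 lookahead=/ remaining=[/ ( ( num + id ) ) ) * id / num / num $]
Step 13: reduce F->( E ). Stack=[( E - F] ptr=6 lookahead=/ remaining=[/ ( ( num + id ) ) ) * id / num / num $]
Step 14: reduce T->F. Stack=[( E - T] ptr=6 lookahead=/ remaining=[/ ( ( num + id ) ) ) * id / num / num $]
Step 15: shift /. Stack=[( E - T /] ptr=7 lookahead=( remaining=[( ( num + id ) ) ) * id / num / num $]
Step 16: shift (. Stack=[( E - T / (] ptr=8 lookahead=( remaining=[( num + id ) ) ) * id / num / num $]
Step 17: shift (. Stack=[( E - T / ( (] ptr=9 lookahead=num remaining=[num + id ) ) ) * id / num / num $]
Step 18: shift num. Stack=[( E - T / ( ( num] ptr=10 lookahead=+ remaining=[+ id ) ) ) * id / num / num $]
Step 19: reduce F->num. Stack=[( E - T / ( ( F] ptr=10 lookahead=+ remaining=[+ id ) ) ) * id / num / num $]
Step 20: reduce T->F. Stack=[( E - T / ( ( T] ptr=10 lookahead=+ remaining=[+ id ) ) ) * id / num / num $]
Step 21: reduce E->T. Stack=[( E - T / ( ( E] ptr=10 lookahead=+ remaining=[+ id ) ) ) * id / num / num $]
Step 22: shift +. Stack=[( E - T / ( ( E +] ptr=11 lookahead=id remaining=[id ) ) ) * id / num / num $]
Step 23: shift id. Stack=[( E - T / ( ( E + id] ptr=12 lookahead=) remaining=[) ) ) * id / num / num $]
Step 24: reduce F->id. Stack=[( E - T / ( ( E + F] ptr=12 lookahead=) remaining=[) ) ) * id / num / num $]
Step 25: reduce T->F. Stack=[( E - T / ( ( E + T] ptr=12 lookahead=) remaining=[) ) ) * id / num / num $]
Step 26: reduce E->E + T. Stack=[( E - T / ( ( E] ptr=12 lookahead=) remaining=[) ) ) * id / num / num $]
Step 27: shift ). Stack=[( E - T / ( ( E )] ptr=13 lookahead=) remaining=[) ) * id / num / num $]
Step 28: reduce F->( E ). Stack=[( E - T / ( F] ptr=13 lookahead=) remaining=[) ) * id / num / num $]
Step 29: reduce T->F. Stack=[( E - T / ( T] ptr=13 lookahead=) remaining=[) ) * id / num / num $]
Step 30: reduce E->T. Stack=[( E - T / ( E] ptr=13 lookahead=) remaining=[) ) * id / num / num $]
Step 31: shift ). Stack=[( E - T / ( E )] ptr=14 lookahead=) remaining=[) * id / num / num $]
Step 32: reduce F->( E ). Stack=[( E - T / F] ptr=14 lookahead=) remaining=[) * id / num / num $]
Step 33: reduce T->T / F. Stack=[( E - T] ptr=14 lookahead=) remaining=[) * id / num / num $]
Step 34: reduce E->E - T. Stack=[( E] ptr=14 lookahead=) remaining=[) * id / num / num $]
Step 35: shift ). Stack=[( E )] ptr=15 lookahead=* remaining=[* id / num / num $]
Step 36: reduce F->( E ). Stack=[F] ptr=15 lookahead=* remaining=[* id / num / num $]
Step 37: reduce T->F. Stack=[T] ptr=15 lookahead=* remaining=[* id / num / num $]
Step 38: shift *. Stack=[T *] ptr=16 lookahead=id remaining=[id / num / num $]
Step 39: shift id. Stack=[T * id] ptr=17 lookahead=/ remaining=[/ num / num $]
Step 40: reduce F->id. Stack=[T * F] ptr=17 lookahead=/ remaining=[/ num / num $]
Step 41: reduce T->T * F. Stack=[T] ptr=17 lookahead=/ remaining=[/ num / num $]
Step 42: shift /. Stack=[T /] ptr=18 lookahead=num remaining=[num / num $]
Step 43: shift num. Stack=[T / num] ptr=19 lookahead=/ remaining=[/ num $]
Step 44: reduce F->num. Stack=[T / F] ptr=19 lookahead=/ remaining=[/ num $]
Step 45: reduce T->T / F. Stack=[T] ptr=19 lookahead=/ remaining=[/ num $]
Step 46: shift /. Stack=[T /] ptr=20 lookahead=num remaining=[num $]
Step 47: shift num. Stack=[T / num] ptr=21 lookahead=$ remaining=[$]
Step 48: reduce F->num. Stack=[T / F] ptr=21 lookahead=$ remaining=[$]
Step 49: reduce T->T / F. Stack=[T] ptr=21 lookahead=$ remaining=[$]
Step 50: reduce E->T. Stack=[E] ptr=21 lookahead=$ remaining=[$]
Step 51: accept. Stack=[E] ptr=21 lookahead=$ remaining=[$]

Answer: 51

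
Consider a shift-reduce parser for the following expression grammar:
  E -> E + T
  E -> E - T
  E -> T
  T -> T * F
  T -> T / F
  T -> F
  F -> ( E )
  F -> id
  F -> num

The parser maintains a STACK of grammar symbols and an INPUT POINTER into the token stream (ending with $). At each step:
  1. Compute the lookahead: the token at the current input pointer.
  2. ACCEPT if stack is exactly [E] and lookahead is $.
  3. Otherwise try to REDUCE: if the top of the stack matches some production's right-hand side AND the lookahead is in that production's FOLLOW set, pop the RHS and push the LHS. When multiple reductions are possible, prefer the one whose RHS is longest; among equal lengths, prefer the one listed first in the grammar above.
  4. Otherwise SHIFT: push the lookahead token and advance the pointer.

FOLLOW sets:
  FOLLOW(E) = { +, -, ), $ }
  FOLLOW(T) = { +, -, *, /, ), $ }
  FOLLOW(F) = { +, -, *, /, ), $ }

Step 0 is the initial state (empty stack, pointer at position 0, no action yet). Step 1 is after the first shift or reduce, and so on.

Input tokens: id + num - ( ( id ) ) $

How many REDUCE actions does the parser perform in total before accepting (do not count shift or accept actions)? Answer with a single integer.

Step 1: shift id. Stack=[id] ptr=1 lookahead=+ remaining=[+ num - ( ( id ) ) $]
Step 2: reduce F->id. Stack=[F] ptr=1 lookahead=+ remaining=[+ num - ( ( id ) ) $]
Step 3: reduce T->F. Stack=[T] ptr=1 lookahead=+ remaining=[+ num - ( ( id ) ) $]
Step 4: reduce E->T. Stack=[E] ptr=1 lookahead=+ remaining=[+ num - ( ( id ) ) $]
Step 5: shift +. Stack=[E +] ptr=2 lookahead=num remaining=[num - ( ( id ) ) $]
Step 6: shift num. Stack=[E + num] ptr=3 lookahead=- remaining=[- ( ( id ) ) $]
Step 7: reduce F->num. Stack=[E + F] ptr=3 lookahead=- remaining=[- ( ( id ) ) $]
Step 8: reduce T->F. Stack=[E + T] ptr=3 lookahead=- remaining=[- ( ( id ) ) $]
Step 9: reduce E->E + T. Stack=[E] ptr=3 lookahead=- remaining=[- ( ( id ) ) $]
Step 10: shift -. Stack=[E -] ptr=4 lookahead=( remaining=[( ( id ) ) $]
Step 11: shift (. Stack=[E - (] ptr=5 lookahead=( remaining=[( id ) ) $]
Step 12: shift (. Stack=[E - ( (] ptr=6 lookahead=id remaining=[id ) ) $]
Step 13: shift id. Stack=[E - ( ( id] ptr=7 lookahead=) remaining=[) ) $]
Step 14: reduce F->id. Stack=[E - ( ( F] ptr=7 lookahead=) remaining=[) ) $]
Step 15: reduce T->F. Stack=[E - ( ( T] ptr=7 lookahead=) remaining=[) ) $]
Step 16: reduce E->T. Stack=[E - ( ( E] ptr=7 lookahead=) remaining=[) ) $]
Step 17: shift ). Stack=[E - ( ( E )] ptr=8 lookahead=) remaining=[) $]
Step 18: reduce F->( E ). Stack=[E - ( F] ptr=8 lookahead=) remaining=[) $]
Step 19: reduce T->F. Stack=[E - ( T] ptr=8 lookahead=) remaining=[) $]
Step 20: reduce E->T. Stack=[E - ( E] ptr=8 lookahead=) remaining=[) $]
Step 21: shift ). Stack=[E - ( E )] ptr=9 lookahead=$ remaining=[$]
Step 22: reduce F->( E ). Stack=[E - F] ptr=9 lookahead=$ remaining=[$]
Step 23: reduce T->F. Stack=[E - T] ptr=9 lookahead=$ remaining=[$]
Step 24: reduce E->E - T. Stack=[E] ptr=9 lookahead=$ remaining=[$]
Step 25: accept. Stack=[E] ptr=9 lookahead=$ remaining=[$]

Answer: 15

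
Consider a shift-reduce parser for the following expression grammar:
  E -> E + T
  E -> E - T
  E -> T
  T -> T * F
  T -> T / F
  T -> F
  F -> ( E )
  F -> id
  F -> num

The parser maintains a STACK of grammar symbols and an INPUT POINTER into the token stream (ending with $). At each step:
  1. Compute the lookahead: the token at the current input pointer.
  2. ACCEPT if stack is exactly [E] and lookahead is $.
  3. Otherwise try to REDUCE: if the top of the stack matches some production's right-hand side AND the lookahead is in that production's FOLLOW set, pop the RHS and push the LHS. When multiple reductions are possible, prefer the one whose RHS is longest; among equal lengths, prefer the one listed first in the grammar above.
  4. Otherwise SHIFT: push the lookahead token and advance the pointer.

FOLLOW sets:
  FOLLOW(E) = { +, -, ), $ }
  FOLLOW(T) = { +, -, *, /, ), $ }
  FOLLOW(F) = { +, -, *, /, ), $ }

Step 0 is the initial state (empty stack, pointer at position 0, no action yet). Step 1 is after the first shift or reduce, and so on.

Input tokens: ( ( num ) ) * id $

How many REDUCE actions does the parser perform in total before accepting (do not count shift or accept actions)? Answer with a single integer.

Step 1: shift (. Stack=[(] ptr=1 lookahead=( remaining=[( num ) ) * id $]
Step 2: shift (. Stack=[( (] ptr=2 lookahead=num remaining=[num ) ) * id $]
Step 3: shift num. Stack=[( ( num] ptr=3 lookahead=) remaining=[) ) * id $]
Step 4: reduce F->num. Stack=[( ( F] ptr=3 lookahead=) remaining=[) ) * id $]
Step 5: reduce T->F. Stack=[( ( T] ptr=3 lookahead=) remaining=[) ) * id $]
Step 6: reduce E->T. Stack=[( ( E] ptr=3 lookahead=) remaining=[) ) * id $]
Step 7: shift ). Stack=[( ( E )] ptr=4 lookahead=) remaining=[) * id $]
Step 8: reduce F->( E ). Stack=[( F] ptr=4 lookahead=) remaining=[) * id $]
Step 9: reduce T->F. Stack=[( T] ptr=4 lookahead=) remaining=[) * id $]
Step 10: reduce E->T. Stack=[( E] ptr=4 lookahead=) remaining=[) * id $]
Step 11: shift ). Stack=[( E )] ptr=5 lookahead=* remaining=[* id $]
Step 12: reduce F->( E ). Stack=[F] ptr=5 lookahead=* remaining=[* id $]
Step 13: reduce T->F. Stack=[T] ptr=5 lookahead=* remaining=[* id $]
Step 14: shift *. Stack=[T *] ptr=6 lookahead=id remaining=[id $]
Step 15: shift id. Stack=[T * id] ptr=7 lookahead=$ remaining=[$]
Step 16: reduce F->id. Stack=[T * F] ptr=7 lookahead=$ remaining=[$]
Step 17: reduce T->T * F. Stack=[T] ptr=7 lookahead=$ remaining=[$]
Step 18: reduce E->T. Stack=[E] ptr=7 lookahead=$ remaining=[$]
Step 19: accept. Stack=[E] ptr=7 lookahead=$ remaining=[$]

Answer: 11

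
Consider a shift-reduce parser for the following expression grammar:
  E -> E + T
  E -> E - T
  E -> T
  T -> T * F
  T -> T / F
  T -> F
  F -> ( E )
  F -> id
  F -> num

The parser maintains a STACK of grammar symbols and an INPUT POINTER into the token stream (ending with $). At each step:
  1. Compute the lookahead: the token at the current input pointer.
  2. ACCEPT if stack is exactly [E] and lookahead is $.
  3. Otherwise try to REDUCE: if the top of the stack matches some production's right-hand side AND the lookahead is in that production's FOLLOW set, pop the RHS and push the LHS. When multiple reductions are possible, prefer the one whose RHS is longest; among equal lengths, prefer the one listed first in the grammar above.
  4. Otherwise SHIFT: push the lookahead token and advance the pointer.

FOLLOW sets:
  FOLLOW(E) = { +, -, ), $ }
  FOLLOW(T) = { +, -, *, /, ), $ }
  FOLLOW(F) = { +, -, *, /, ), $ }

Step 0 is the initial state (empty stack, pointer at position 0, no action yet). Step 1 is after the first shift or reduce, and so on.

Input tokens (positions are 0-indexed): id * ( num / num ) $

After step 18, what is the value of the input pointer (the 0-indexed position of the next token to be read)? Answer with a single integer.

Answer: 7

Derivation:
Step 1: shift id. Stack=[id] ptr=1 lookahead=* remaining=[* ( num / num ) $]
Step 2: reduce F->id. Stack=[F] ptr=1 lookahead=* remaining=[* ( num / num ) $]
Step 3: reduce T->F. Stack=[T] ptr=1 lookahead=* remaining=[* ( num / num ) $]
Step 4: shift *. Stack=[T *] ptr=2 lookahead=( remaining=[( num / num ) $]
Step 5: shift (. Stack=[T * (] ptr=3 lookahead=num remaining=[num / num ) $]
Step 6: shift num. Stack=[T * ( num] ptr=4 lookahead=/ remaining=[/ num ) $]
Step 7: reduce F->num. Stack=[T * ( F] ptr=4 lookahead=/ remaining=[/ num ) $]
Step 8: reduce T->F. Stack=[T * ( T] ptr=4 lookahead=/ remaining=[/ num ) $]
Step 9: shift /. Stack=[T * ( T /] ptr=5 lookahead=num remaining=[num ) $]
Step 10: shift num. Stack=[T * ( T / num] ptr=6 lookahead=) remaining=[) $]
Step 11: reduce F->num. Stack=[T * ( T / F] ptr=6 lookahead=) remaining=[) $]
Step 12: reduce T->T / F. Stack=[T * ( T] ptr=6 lookahead=) remaining=[) $]
Step 13: reduce E->T. Stack=[T * ( E] ptr=6 lookahead=) remaining=[) $]
Step 14: shift ). Stack=[T * ( E )] ptr=7 lookahead=$ remaining=[$]
Step 15: reduce F->( E ). Stack=[T * F] ptr=7 lookahead=$ remaining=[$]
Step 16: reduce T->T * F. Stack=[T] ptr=7 lookahead=$ remaining=[$]
Step 17: reduce E->T. Stack=[E] ptr=7 lookahead=$ remaining=[$]
Step 18: accept. Stack=[E] ptr=7 lookahead=$ remaining=[$]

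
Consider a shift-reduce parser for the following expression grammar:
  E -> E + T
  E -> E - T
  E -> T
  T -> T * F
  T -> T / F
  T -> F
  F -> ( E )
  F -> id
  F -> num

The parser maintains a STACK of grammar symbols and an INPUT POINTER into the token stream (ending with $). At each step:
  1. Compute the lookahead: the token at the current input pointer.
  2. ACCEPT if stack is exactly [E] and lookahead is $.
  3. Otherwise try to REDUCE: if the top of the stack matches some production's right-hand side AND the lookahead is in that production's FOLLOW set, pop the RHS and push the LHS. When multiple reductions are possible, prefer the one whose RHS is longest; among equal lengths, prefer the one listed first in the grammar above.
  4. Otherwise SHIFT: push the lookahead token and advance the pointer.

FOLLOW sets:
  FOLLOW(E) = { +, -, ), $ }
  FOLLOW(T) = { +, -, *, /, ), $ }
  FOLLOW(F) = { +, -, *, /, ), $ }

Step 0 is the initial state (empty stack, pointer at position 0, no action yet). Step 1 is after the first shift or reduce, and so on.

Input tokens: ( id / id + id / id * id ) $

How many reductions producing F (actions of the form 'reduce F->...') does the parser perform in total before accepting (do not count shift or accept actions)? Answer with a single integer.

Answer: 6

Derivation:
Step 1: shift (. Stack=[(] ptr=1 lookahead=id remaining=[id / id + id / id * id ) $]
Step 2: shift id. Stack=[( id] ptr=2 lookahead=/ remaining=[/ id + id / id * id ) $]
Step 3: reduce F->id. Stack=[( F] ptr=2 lookahead=/ remaining=[/ id + id / id * id ) $]
Step 4: reduce T->F. Stack=[( T] ptr=2 lookahead=/ remaining=[/ id + id / id * id ) $]
Step 5: shift /. Stack=[( T /] ptr=3 lookahead=id remaining=[id + id / id * id ) $]
Step 6: shift id. Stack=[( T / id] ptr=4 lookahead=+ remaining=[+ id / id * id ) $]
Step 7: reduce F->id. Stack=[( T / F] ptr=4 lookahead=+ remaining=[+ id / id * id ) $]
Step 8: reduce T->T / F. Stack=[( T] ptr=4 lookahead=+ remaining=[+ id / id * id ) $]
Step 9: reduce E->T. Stack=[( E] ptr=4 lookahead=+ remaining=[+ id / id * id ) $]
Step 10: shift +. Stack=[( E +] ptr=5 lookahead=id remaining=[id / id * id ) $]
Step 11: shift id. Stack=[( E + id] ptr=6 lookahead=/ remaining=[/ id * id ) $]
Step 12: reduce F->id. Stack=[( E + F] ptr=6 lookahead=/ remaining=[/ id * id ) $]
Step 13: reduce T->F. Stack=[( E + T] ptr=6 lookahead=/ remaining=[/ id * id ) $]
Step 14: shift /. Stack=[( E + T /] ptr=7 lookahead=id remaining=[id * id ) $]
Step 15: shift id. Stack=[( E + T / id] ptr=8 lookahead=* remaining=[* id ) $]
Step 16: reduce F->id. Stack=[( E + T / F] ptr=8 lookahead=* remaining=[* id ) $]
Step 17: reduce T->T / F. Stack=[( E + T] ptr=8 lookahead=* remaining=[* id ) $]
Step 18: shift *. Stack=[( E + T *] ptr=9 lookahead=id remaining=[id ) $]
Step 19: shift id. Stack=[( E + T * id] ptr=10 lookahead=) remaining=[) $]
Step 20: reduce F->id. Stack=[( E + T * F] ptr=10 lookahead=) remaining=[) $]
Step 21: reduce T->T * F. Stack=[( E + T] ptr=10 lookahead=) remaining=[) $]
Step 22: reduce E->E + T. Stack=[( E] ptr=10 lookahead=) remaining=[) $]
Step 23: shift ). Stack=[( E )] ptr=11 lookahead=$ remaining=[$]
Step 24: reduce F->( E ). Stack=[F] ptr=11 lookahead=$ remaining=[$]
Step 25: reduce T->F. Stack=[T] ptr=11 lookahead=$ remaining=[$]
Step 26: reduce E->T. Stack=[E] ptr=11 lookahead=$ remaining=[$]
Step 27: accept. Stack=[E] ptr=11 lookahead=$ remaining=[$]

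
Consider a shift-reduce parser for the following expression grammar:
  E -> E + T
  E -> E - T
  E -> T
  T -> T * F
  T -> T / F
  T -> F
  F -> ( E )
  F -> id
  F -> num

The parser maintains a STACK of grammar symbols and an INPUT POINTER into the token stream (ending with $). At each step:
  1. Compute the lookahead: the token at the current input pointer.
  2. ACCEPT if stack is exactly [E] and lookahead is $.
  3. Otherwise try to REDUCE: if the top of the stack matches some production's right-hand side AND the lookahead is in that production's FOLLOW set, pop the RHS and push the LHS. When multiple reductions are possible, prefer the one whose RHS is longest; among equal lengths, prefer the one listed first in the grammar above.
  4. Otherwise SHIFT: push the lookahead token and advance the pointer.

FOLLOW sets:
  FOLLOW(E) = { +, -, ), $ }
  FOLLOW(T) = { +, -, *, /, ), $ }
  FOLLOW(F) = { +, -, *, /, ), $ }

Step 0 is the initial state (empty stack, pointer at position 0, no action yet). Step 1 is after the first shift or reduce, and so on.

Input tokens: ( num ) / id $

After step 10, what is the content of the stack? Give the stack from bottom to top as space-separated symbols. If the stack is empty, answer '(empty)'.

Answer: T / id

Derivation:
Step 1: shift (. Stack=[(] ptr=1 lookahead=num remaining=[num ) / id $]
Step 2: shift num. Stack=[( num] ptr=2 lookahead=) remaining=[) / id $]
Step 3: reduce F->num. Stack=[( F] ptr=2 lookahead=) remaining=[) / id $]
Step 4: reduce T->F. Stack=[( T] ptr=2 lookahead=) remaining=[) / id $]
Step 5: reduce E->T. Stack=[( E] ptr=2 lookahead=) remaining=[) / id $]
Step 6: shift ). Stack=[( E )] ptr=3 lookahead=/ remaining=[/ id $]
Step 7: reduce F->( E ). Stack=[F] ptr=3 lookahead=/ remaining=[/ id $]
Step 8: reduce T->F. Stack=[T] ptr=3 lookahead=/ remaining=[/ id $]
Step 9: shift /. Stack=[T /] ptr=4 lookahead=id remaining=[id $]
Step 10: shift id. Stack=[T / id] ptr=5 lookahead=$ remaining=[$]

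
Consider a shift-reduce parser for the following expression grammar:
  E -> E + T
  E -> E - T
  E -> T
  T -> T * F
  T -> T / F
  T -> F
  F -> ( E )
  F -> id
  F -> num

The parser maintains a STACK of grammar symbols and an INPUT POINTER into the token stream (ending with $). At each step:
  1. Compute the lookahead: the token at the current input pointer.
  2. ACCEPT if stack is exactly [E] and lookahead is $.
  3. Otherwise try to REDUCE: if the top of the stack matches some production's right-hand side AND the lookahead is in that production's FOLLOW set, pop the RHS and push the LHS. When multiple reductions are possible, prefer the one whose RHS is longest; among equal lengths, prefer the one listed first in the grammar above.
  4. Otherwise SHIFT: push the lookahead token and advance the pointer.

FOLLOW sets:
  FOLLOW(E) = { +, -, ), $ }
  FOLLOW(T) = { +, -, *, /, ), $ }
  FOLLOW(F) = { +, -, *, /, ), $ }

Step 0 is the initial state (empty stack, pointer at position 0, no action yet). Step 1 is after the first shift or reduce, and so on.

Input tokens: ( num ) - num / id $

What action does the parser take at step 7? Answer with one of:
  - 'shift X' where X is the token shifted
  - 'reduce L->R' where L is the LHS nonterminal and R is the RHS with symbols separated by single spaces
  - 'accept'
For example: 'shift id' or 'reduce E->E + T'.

Step 1: shift (. Stack=[(] ptr=1 lookahead=num remaining=[num ) - num / id $]
Step 2: shift num. Stack=[( num] ptr=2 lookahead=) remaining=[) - num / id $]
Step 3: reduce F->num. Stack=[( F] ptr=2 lookahead=) remaining=[) - num / id $]
Step 4: reduce T->F. Stack=[( T] ptr=2 lookahead=) remaining=[) - num / id $]
Step 5: reduce E->T. Stack=[( E] ptr=2 lookahead=) remaining=[) - num / id $]
Step 6: shift ). Stack=[( E )] ptr=3 lookahead=- remaining=[- num / id $]
Step 7: reduce F->( E ). Stack=[F] ptr=3 lookahead=- remaining=[- num / id $]

Answer: reduce F->( E )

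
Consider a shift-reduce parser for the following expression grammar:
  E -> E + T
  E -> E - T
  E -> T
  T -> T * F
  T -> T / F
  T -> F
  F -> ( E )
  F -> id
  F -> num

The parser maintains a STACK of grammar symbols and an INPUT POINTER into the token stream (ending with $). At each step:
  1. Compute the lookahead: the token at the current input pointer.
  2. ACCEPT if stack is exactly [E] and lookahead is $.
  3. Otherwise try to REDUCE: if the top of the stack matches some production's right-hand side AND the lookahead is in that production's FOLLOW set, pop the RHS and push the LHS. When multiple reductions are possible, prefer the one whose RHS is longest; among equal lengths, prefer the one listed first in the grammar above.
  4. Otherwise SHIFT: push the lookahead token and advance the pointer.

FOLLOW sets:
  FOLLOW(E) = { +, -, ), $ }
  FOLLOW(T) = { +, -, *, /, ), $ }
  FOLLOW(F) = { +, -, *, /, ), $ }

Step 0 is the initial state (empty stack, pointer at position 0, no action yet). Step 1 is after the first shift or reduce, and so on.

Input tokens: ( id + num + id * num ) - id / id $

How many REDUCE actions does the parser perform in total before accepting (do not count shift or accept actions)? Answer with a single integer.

Step 1: shift (. Stack=[(] ptr=1 lookahead=id remaining=[id + num + id * num ) - id / id $]
Step 2: shift id. Stack=[( id] ptr=2 lookahead=+ remaining=[+ num + id * num ) - id / id $]
Step 3: reduce F->id. Stack=[( F] ptr=2 lookahead=+ remaining=[+ num + id * num ) - id / id $]
Step 4: reduce T->F. Stack=[( T] ptr=2 lookahead=+ remaining=[+ num + id * num ) - id / id $]
Step 5: reduce E->T. Stack=[( E] ptr=2 lookahead=+ remaining=[+ num + id * num ) - id / id $]
Step 6: shift +. Stack=[( E +] ptr=3 lookahead=num remaining=[num + id * num ) - id / id $]
Step 7: shift num. Stack=[( E + num] ptr=4 lookahead=+ remaining=[+ id * num ) - id / id $]
Step 8: reduce F->num. Stack=[( E + F] ptr=4 lookahead=+ remaining=[+ id * num ) - id / id $]
Step 9: reduce T->F. Stack=[( E + T] ptr=4 lookahead=+ remaining=[+ id * num ) - id / id $]
Step 10: reduce E->E + T. Stack=[( E] ptr=4 lookahead=+ remaining=[+ id * num ) - id / id $]
Step 11: shift +. Stack=[( E +] ptr=5 lookahead=id remaining=[id * num ) - id / id $]
Step 12: shift id. Stack=[( E + id] ptr=6 lookahead=* remaining=[* num ) - id / id $]
Step 13: reduce F->id. Stack=[( E + F] ptr=6 lookahead=* remaining=[* num ) - id / id $]
Step 14: reduce T->F. Stack=[( E + T] ptr=6 lookahead=* remaining=[* num ) - id / id $]
Step 15: shift *. Stack=[( E + T *] ptr=7 lookahead=num remaining=[num ) - id / id $]
Step 16: shift num. Stack=[( E + T * num] ptr=8 lookahead=) remaining=[) - id / id $]
Step 17: reduce F->num. Stack=[( E + T * F] ptr=8 lookahead=) remaining=[) - id / id $]
Step 18: reduce T->T * F. Stack=[( E + T] ptr=8 lookahead=) remaining=[) - id / id $]
Step 19: reduce E->E + T. Stack=[( E] ptr=8 lookahead=) remaining=[) - id / id $]
Step 20: shift ). Stack=[( E )] ptr=9 lookahead=- remaining=[- id / id $]
Step 21: reduce F->( E ). Stack=[F] ptr=9 lookahead=- remaining=[- id / id $]
Step 22: reduce T->F. Stack=[T] ptr=9 lookahead=- remaining=[- id / id $]
Step 23: reduce E->T. Stack=[E] ptr=9 lookahead=- remaining=[- id / id $]
Step 24: shift -. Stack=[E -] ptr=10 lookahead=id remaining=[id / id $]
Step 25: shift id. Stack=[E - id] ptr=11 lookahead=/ remaining=[/ id $]
Step 26: reduce F->id. Stack=[E - F] ptr=11 lookahead=/ remaining=[/ id $]
Step 27: reduce T->F. Stack=[E - T] ptr=11 lookahead=/ remaining=[/ id $]
Step 28: shift /. Stack=[E - T /] ptr=12 lookahead=id remaining=[id $]
Step 29: shift id. Stack=[E - T / id] ptr=13 lookahead=$ remaining=[$]
Step 30: reduce F->id. Stack=[E - T / F] ptr=13 lookahead=$ remaining=[$]
Step 31: reduce T->T / F. Stack=[E - T] ptr=13 lookahead=$ remaining=[$]
Step 32: reduce E->E - T. Stack=[E] ptr=13 lookahead=$ remaining=[$]
Step 33: accept. Stack=[E] ptr=13 lookahead=$ remaining=[$]

Answer: 19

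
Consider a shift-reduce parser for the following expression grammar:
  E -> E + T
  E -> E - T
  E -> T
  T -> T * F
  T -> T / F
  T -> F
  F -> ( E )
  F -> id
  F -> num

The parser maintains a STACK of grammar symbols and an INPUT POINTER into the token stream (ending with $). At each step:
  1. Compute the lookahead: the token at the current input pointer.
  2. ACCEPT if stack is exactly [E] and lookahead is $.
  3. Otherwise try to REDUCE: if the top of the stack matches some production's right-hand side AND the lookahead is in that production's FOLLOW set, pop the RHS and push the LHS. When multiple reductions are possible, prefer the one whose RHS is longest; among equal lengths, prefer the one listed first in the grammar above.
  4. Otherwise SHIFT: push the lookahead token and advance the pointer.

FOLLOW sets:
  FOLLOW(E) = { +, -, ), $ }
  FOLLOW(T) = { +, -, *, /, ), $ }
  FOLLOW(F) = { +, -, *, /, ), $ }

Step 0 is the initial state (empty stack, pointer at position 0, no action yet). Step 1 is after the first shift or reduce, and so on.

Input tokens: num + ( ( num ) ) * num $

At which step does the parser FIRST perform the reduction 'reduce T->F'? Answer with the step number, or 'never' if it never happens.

Step 1: shift num. Stack=[num] ptr=1 lookahead=+ remaining=[+ ( ( num ) ) * num $]
Step 2: reduce F->num. Stack=[F] ptr=1 lookahead=+ remaining=[+ ( ( num ) ) * num $]
Step 3: reduce T->F. Stack=[T] ptr=1 lookahead=+ remaining=[+ ( ( num ) ) * num $]

Answer: 3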